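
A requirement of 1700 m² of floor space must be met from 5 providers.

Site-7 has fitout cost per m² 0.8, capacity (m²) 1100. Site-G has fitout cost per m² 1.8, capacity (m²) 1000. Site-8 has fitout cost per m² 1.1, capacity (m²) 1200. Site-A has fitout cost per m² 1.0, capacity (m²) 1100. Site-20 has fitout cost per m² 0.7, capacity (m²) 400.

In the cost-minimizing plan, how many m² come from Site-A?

200

Fill from the cheapest provider first.
Take 400 from Site-20 at 0.7 → need 1300 more.
Site-7 (0.8): use full 1100 → 200 m² to go.
Take 200 from Site-A at 1.0 to finish.
Site-8, Site-G: unused.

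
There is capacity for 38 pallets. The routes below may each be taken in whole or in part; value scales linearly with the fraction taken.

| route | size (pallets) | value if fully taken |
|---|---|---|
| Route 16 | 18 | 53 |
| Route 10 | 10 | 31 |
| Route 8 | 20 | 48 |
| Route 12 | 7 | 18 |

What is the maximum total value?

Sort by value density: Route 10 31/10≈3.1, Route 16 53/18≈2.94, Route 12 18/7≈2.57, Route 8 48/20≈2.4.
Take all of Route 10 (10 pallets, value 31) — 28 pallets left.
Take all of Route 16 (18 pallets, value 53) — 10 pallets left.
All 7 pallets of Route 12 fit (value 18) — 3 remain.
Only 3 pallets remain; take 3/20 of Route 8 for value 48×3/20 = 7.2.
Total value = 109.2.

109.2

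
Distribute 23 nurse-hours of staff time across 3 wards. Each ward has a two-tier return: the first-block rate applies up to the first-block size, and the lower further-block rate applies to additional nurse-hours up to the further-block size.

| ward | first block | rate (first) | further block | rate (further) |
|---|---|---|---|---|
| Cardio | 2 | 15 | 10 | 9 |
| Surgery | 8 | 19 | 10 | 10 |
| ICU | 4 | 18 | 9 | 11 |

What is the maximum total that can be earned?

Rank every tier by rate: Surgery/tier1 19 > ICU/tier1 18 > Cardio/tier1 15 > ICU/tier2 11 > Surgery/tier2 10 > Cardio/tier2 9.
Fill Surgery tier1 block (8 at 19) ; 15 left.
ICU/tier1 (18): +4 ; 11 left.
Fill Cardio tier1 block (2 at 15) ; 9 left.
ICU tier2 at 11: fill all 9 ; 0 left.
Total = 19×8 + 18×4 + 15×2 + 11×9 = 353.

353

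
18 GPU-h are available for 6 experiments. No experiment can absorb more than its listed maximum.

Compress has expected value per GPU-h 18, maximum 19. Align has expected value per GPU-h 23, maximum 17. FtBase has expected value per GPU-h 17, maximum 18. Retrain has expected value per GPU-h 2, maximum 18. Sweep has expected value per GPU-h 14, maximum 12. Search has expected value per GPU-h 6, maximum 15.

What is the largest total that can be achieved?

Order the experiments by expected value per GPU-h: Align 23 > Compress 18 > FtBase 17 > Sweep 14 > Search 6 > Retrain 2.
Give Align 17 to hit its cap of 17 → 1 left.
Compress: +1 (room for 19) → 1. Pool exhausted.
Total = 18×1 + 23×17 = 409.

409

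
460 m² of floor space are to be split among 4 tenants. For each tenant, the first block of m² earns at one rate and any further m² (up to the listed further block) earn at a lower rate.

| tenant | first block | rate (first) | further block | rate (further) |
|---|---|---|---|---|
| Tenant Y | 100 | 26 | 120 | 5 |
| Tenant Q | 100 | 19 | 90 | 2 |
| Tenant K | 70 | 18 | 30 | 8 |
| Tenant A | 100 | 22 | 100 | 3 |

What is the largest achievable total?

8500

Treat each block as its own option and order by rate: Tenant Y/tier1 26 > Tenant A/tier1 22 > Tenant Q/tier1 19 > Tenant K/tier1 18 > Tenant K/tier2 8 > Tenant Y/tier2 5 > Tenant A/tier2 3 > Tenant Q/tier2 2.
Tenant Y/tier1 (26): +100 — 360 left.
Tenant A tier1 at 22: fill all 100 — 260 left.
Fill Tenant Q tier1 block (100 at 19) — 160 left.
Tenant K tier1 at 18: fill all 70 — 90 left.
Fill Tenant K tier2 block (30 at 8) — 60 left.
Tenant Y/tier2: +60 of 120 at 5; pool empty.
Total = 26×100 + 22×100 + 19×100 + 18×70 + 8×30 + 5×60 = 8500.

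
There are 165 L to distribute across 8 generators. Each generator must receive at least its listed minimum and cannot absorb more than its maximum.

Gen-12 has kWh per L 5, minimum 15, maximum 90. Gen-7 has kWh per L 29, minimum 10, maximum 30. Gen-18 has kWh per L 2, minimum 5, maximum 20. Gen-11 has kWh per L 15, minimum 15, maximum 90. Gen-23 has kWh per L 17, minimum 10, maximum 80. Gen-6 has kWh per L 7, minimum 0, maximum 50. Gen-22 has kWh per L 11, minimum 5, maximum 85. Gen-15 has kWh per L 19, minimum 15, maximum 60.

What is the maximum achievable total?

Meeting every minimum uses 15+10+5+15+10+0+5+15 = 75 L, leaving 90.
Order the generators by kWh per L: Gen-7 29 > Gen-15 19 > Gen-23 17 > Gen-11 15 > Gen-22 11 > Gen-6 7 > Gen-12 5 > Gen-18 2.
Gen-7: +20 to 30 (cap) → 70 left.
Gen-15 takes 45 more to reach its cap of 60 → 25 left.
Gen-23: +25 (room for 70) → 35. Pool exhausted.
Total = 5×15 + 29×30 + 2×5 + 15×15 + 17×35 + 11×5 + 19×60 = 2970.

2970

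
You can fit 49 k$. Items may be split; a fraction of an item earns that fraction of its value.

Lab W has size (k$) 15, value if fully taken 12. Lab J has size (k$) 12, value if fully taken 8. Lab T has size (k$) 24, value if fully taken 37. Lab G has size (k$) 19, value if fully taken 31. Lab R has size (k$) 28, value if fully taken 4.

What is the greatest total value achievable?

72.8

Sort by value density: Lab G 31/19≈1.63, Lab T 37/24≈1.54, Lab W 12/15≈0.8, Lab J 8/12≈0.667, Lab R 4/28≈0.143.
Take all of Lab G (19 k$, value 31) ; 30 k$ left.
Take all of Lab T (24 k$, value 37) ; 6 k$ left.
6 k$ left: a 6/15 share of Lab W gives 12×6/15 = 4.8.
Total value = 72.8.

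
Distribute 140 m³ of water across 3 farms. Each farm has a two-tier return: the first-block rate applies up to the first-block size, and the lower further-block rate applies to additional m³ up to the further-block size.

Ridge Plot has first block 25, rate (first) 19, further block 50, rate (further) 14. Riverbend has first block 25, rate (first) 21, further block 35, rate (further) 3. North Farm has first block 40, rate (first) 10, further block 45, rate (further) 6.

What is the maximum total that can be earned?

2100

Order all 6 blocks by rate: Riverbend/tier1 21 > Ridge Plot/tier1 19 > Ridge Plot/tier2 14 > North Farm/tier1 10 > North Farm/tier2 6 > Riverbend/tier2 3.
Riverbend/tier1 (21): +25 ; 115 left.
Ridge Plot tier1 at 19: fill all 25 ; 90 left.
Fill Ridge Plot tier2 block (50 at 14) ; 40 left.
Fill North Farm tier1 block (40 at 10) ; 0 left.
Total = 21×25 + 19×25 + 14×50 + 10×40 = 2100.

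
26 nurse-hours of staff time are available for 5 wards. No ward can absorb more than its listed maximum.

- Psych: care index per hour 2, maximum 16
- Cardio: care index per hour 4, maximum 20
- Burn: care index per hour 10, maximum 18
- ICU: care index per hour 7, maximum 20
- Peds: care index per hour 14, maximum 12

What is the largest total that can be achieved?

308

Order the wards by care index per hour: Peds 14 > Burn 10 > ICU 7 > Cardio 4 > Psych 2.
Peds takes 12 to reach its cap of 12 — 14 left.
Only 14 left; Burn takes them to reach 14.
Total = 10×14 + 14×12 = 308.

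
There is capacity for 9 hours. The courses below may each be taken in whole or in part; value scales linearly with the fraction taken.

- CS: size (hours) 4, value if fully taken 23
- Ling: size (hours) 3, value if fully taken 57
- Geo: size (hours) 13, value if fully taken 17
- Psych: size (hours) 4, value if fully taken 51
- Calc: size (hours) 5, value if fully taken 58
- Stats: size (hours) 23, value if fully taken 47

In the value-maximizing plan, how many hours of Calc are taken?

2

Sort by value density: Ling 57/3≈19, Psych 51/4≈12.8, Calc 58/5≈11.6, CS 23/4≈5.75, Stats 47/23≈2.04, Geo 17/13≈1.31.
Take all of Ling (3 hours, value 57) — 6 hours left.
Psych: take in full, 4 hours for value 51 — 2 left.
Only 2 hours remain; take 2/5 of Calc for value 58×2/5 = 23.2.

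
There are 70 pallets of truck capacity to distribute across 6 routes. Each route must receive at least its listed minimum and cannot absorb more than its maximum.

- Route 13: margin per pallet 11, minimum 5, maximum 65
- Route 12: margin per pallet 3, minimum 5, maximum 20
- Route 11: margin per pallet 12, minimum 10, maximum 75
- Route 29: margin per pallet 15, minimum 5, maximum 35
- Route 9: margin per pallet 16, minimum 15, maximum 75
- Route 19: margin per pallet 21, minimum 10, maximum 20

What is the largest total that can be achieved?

1085

Meeting every minimum uses 5+5+10+5+15+10 = 50 pallets, leaving 20.
Rank by margin per pallet: Route 19 21 > Route 9 16 > Route 29 15 > Route 11 12 > Route 13 11 > Route 12 3.
Route 19 takes 10 more to reach its cap of 20 — 10 left.
Route 9 has room for 60 more but only 10 remain, so it gets 25.
Total = 11×5 + 3×5 + 12×10 + 15×5 + 16×25 + 21×20 = 1085.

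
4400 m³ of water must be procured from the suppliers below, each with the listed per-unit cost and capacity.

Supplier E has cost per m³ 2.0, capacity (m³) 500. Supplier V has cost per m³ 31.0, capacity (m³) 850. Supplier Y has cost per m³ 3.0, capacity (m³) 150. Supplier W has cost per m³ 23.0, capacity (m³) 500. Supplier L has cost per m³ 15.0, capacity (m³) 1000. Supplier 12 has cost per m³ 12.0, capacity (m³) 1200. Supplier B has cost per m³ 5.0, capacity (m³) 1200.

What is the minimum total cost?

44900

Use suppliers in increasing cost order.
Supplier E at 2.0: take all 500 m³ — 3900 still needed.
Supplier Y at 3.0: take all 150 m³ — 3750 still needed.
Supplier B at 5.0: take all 1200 m³ — 2550 still needed.
Take 1200 from Supplier 12 at 12.0 — need 1350 more.
Supplier L at 15.0: take all 1000 m³ — 350 still needed.
Supplier W (23.0): take the remaining 350 — done.
Supplier V: unused.
Cost = 500×2.0 + 150×3.0 + 1200×5.0 + 1200×12.0 + 1000×15.0 + 350×23.0 = 44900.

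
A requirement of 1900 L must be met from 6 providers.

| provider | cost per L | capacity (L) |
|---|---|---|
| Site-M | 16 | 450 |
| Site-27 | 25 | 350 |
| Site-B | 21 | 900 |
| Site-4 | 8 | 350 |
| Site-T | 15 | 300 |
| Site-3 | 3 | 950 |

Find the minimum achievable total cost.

14950

Fill from the cheapest provider first.
Site-3 (3): use full 950 ; 950 L to go.
Take 350 from Site-4 at 8 ; need 600 more.
Site-T (15): use full 300 ; 300 L to go.
Site-M at 16: take 300 of its 450 ; requirement met.
Site-B, Site-27: unused.
Cost = 950×3 + 350×8 + 300×15 + 300×16 = 14950.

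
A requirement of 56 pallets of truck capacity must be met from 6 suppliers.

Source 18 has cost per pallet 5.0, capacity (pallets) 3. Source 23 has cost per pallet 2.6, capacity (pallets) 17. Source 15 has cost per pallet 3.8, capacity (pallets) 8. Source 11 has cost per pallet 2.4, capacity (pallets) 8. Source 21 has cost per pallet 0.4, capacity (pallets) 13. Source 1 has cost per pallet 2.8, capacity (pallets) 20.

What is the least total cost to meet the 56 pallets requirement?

Fill from the cheapest supplier first.
Take 13 from Source 21 at 0.4 ; need 43 more.
Source 11 at 2.4: take all 8 pallets ; 35 still needed.
Source 23 at 2.6: take all 17 pallets ; 18 still needed.
Source 1 at 2.8: take 18 of its 20 ; requirement met.
Source 15, Source 18: unused.
Cost = 13×0.4 + 8×2.4 + 17×2.6 + 18×2.8 = 119.

119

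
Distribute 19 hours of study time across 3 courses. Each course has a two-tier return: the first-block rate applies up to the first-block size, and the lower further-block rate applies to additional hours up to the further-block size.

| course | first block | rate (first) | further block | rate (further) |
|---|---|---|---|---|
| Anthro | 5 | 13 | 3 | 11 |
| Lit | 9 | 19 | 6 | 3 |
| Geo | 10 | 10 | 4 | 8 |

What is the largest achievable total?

289

Order all 6 blocks by rate: Lit/first 19 > Anthro/first 13 > Anthro/second 11 > Geo/first 10 > Geo/second 8 > Lit/second 3.
Lit first at 19: fill all 9 → 10 left.
Fill Anthro first block (5 at 13) → 5 left.
Anthro second at 11: fill all 3 → 2 left.
Geo first at 10: only 2 left, fill 2.
Total = 19×9 + 13×5 + 11×3 + 10×2 = 289.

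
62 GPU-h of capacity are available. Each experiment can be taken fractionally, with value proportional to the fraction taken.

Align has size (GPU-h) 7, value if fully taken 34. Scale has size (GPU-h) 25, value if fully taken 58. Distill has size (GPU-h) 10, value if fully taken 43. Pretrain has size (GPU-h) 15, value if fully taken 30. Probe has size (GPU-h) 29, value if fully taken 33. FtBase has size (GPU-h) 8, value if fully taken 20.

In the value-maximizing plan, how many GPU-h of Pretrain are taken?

Sort by value density: Align 34/7≈4.86, Distill 43/10≈4.3, FtBase 20/8≈2.5, Scale 58/25≈2.32, Pretrain 30/15≈2, Probe 33/29≈1.14.
All 7 GPU-h of Align fit (value 34) → 55 remain.
All 10 GPU-h of Distill fit (value 43) → 45 remain.
FtBase: take in full, 8 GPU-h for value 20 → 37 left.
Scale: take in full, 25 GPU-h for value 58 → 12 left.
Fill the last 12 GPU-h with part of Pretrain: 12/15 of it earns 24.

12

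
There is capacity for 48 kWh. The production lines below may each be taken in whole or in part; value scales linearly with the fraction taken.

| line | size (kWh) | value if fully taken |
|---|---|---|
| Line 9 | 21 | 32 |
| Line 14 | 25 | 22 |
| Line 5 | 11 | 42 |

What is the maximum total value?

88.08

Rank by value-to-size ratio: Line 5 42/11≈3.82, Line 9 32/21≈1.52, Line 14 22/25≈0.88.
Line 5: take in full, 11 kWh for value 42 → 37 left.
All 21 kWh of Line 9 fit (value 32) → 16 remain.
Fill the last 16 kWh with part of Line 14: 16/25 of it earns 14.08.
Total value = 88.08.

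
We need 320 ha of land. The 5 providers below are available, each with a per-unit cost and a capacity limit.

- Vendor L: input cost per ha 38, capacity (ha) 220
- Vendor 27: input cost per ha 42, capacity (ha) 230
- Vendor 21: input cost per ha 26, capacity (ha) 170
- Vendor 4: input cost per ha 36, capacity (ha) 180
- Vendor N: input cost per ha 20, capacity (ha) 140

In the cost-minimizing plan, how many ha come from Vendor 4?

Use providers in increasing cost order.
Vendor N (20): use full 140 — 180 ha to go.
Vendor 21 (26): use full 170 — 10 ha to go.
Vendor 4 at 36: take 10 of its 180 — requirement met.
Vendor L, Vendor 27: unused.

10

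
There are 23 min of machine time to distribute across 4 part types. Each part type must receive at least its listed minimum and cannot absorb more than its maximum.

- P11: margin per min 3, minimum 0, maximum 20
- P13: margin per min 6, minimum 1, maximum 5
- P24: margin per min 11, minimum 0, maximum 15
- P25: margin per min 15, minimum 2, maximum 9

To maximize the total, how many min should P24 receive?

Meeting every minimum uses 0+1+0+2 = 3 min, leaving 20.
Highest margin per min first: P25 15 > P24 11 > P13 6 > P11 3.
Give P25 7 more to hit its cap of 9 ; 13 left.
P24: +13 (room for 15) → 13. Pool exhausted.

13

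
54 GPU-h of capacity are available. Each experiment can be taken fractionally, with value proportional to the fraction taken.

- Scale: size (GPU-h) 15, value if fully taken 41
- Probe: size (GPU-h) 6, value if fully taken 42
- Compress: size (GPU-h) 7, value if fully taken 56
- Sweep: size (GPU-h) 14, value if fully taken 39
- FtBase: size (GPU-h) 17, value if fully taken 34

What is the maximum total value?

Rank by value-to-size ratio: Compress 56/7≈8, Probe 42/6≈7, Sweep 39/14≈2.79, Scale 41/15≈2.73, FtBase 34/17≈2.
All 7 GPU-h of Compress fit (value 56) → 47 remain.
Take all of Probe (6 GPU-h, value 42) → 41 GPU-h left.
Take all of Sweep (14 GPU-h, value 39) → 27 GPU-h left.
All 15 GPU-h of Scale fit (value 41) → 12 remain.
Only 12 GPU-h remain; take 12/17 of FtBase for value 34×12/17 = 24.
Total value = 202.

202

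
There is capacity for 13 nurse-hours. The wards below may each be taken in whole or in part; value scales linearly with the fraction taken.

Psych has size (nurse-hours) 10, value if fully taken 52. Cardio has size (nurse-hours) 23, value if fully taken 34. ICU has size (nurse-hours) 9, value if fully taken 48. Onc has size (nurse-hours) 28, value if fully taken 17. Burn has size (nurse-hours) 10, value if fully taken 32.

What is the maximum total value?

Best value per unit of size first: ICU 48/9≈5.33, Psych 52/10≈5.2, Burn 32/10≈3.2, Cardio 34/23≈1.48, Onc 17/28≈0.607.
Take all of ICU (9 nurse-hours, value 48) → 4 nurse-hours left.
4 nurse-hours left: a 4/10 share of Psych gives 52×4/10 = 20.8.
Total value = 68.8.

68.8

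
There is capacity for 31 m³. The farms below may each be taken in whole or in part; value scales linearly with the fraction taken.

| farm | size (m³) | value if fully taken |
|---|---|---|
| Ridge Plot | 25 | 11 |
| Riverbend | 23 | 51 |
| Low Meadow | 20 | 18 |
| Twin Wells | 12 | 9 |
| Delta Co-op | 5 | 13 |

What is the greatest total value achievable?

66.7

Best value per unit of size first: Delta Co-op 13/5≈2.6, Riverbend 51/23≈2.22, Low Meadow 18/20≈0.9, Twin Wells 9/12≈0.75, Ridge Plot 11/25≈0.44.
Delta Co-op: take in full, 5 m³ for value 13 ; 26 left.
Take all of Riverbend (23 m³, value 51) ; 3 m³ left.
3 m³ left: a 3/20 share of Low Meadow gives 18×3/20 = 2.7.
Total value = 66.7.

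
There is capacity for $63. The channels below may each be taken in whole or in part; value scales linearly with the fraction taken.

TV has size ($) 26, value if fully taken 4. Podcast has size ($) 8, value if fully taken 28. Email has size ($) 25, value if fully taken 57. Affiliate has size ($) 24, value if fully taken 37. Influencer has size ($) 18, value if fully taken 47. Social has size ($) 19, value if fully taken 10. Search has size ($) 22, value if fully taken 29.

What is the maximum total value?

150.5

Rank by value-to-size ratio: Podcast 28/8≈3.5, Influencer 47/18≈2.61, Email 57/25≈2.28, Affiliate 37/24≈1.54, Search 29/22≈1.32, Social 10/19≈0.526, TV 4/26≈0.154.
All 8 $ of Podcast fit (value 28) — 55 remain.
Take all of Influencer (18 $, value 47) — 37 $ left.
All 25 $ of Email fit (value 57) — 12 remain.
12 $ left: a 12/24 share of Affiliate gives 37×12/24 = 18.5.
Total value = 150.5.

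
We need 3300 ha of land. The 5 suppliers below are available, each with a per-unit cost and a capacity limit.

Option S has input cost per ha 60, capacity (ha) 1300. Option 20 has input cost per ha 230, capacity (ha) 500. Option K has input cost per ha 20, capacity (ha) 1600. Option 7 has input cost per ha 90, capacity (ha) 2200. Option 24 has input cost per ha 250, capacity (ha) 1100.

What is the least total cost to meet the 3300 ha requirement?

Cheapest first:
Option K at 20: take all 1600 ha → 1700 still needed.
Option S (60): use full 1300 → 400 ha to go.
Take 400 from Option 7 at 90 to finish.
Option 20, Option 24: unused.
Cost = 1600×20 + 1300×60 + 400×90 = 146000.

146000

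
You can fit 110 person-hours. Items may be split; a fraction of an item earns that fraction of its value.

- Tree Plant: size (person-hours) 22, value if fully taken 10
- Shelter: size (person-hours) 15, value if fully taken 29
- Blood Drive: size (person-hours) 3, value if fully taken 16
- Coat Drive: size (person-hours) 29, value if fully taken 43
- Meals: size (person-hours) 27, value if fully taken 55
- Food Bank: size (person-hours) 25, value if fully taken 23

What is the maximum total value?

Best value per unit of size first: Blood Drive 16/3≈5.33, Meals 55/27≈2.04, Shelter 29/15≈1.93, Coat Drive 43/29≈1.48, Food Bank 23/25≈0.92, Tree Plant 10/22≈0.455.
Take all of Blood Drive (3 person-hours, value 16) ; 107 person-hours left.
All 27 person-hours of Meals fit (value 55) ; 80 remain.
Take all of Shelter (15 person-hours, value 29) ; 65 person-hours left.
All 29 person-hours of Coat Drive fit (value 43) ; 36 remain.
All 25 person-hours of Food Bank fit (value 23) ; 11 remain.
11 person-hours left: a 11/22 share of Tree Plant gives 10×11/22 = 5.
Total value = 171.

171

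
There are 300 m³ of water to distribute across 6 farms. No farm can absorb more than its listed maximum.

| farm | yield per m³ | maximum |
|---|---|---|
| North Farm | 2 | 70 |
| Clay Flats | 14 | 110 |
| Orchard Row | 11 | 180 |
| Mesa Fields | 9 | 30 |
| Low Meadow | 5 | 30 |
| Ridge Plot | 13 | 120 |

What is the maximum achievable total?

3870

Rank by yield per m³: Clay Flats 14 > Ridge Plot 13 > Orchard Row 11 > Mesa Fields 9 > Low Meadow 5 > North Farm 2.
Clay Flats: +110 to 110 (cap) → 190 left.
Give Ridge Plot 120 to hit its cap of 120 → 70 left.
Orchard Row: +70 (room for 180) → 70. Pool exhausted.
Total = 14×110 + 11×70 + 13×120 = 3870.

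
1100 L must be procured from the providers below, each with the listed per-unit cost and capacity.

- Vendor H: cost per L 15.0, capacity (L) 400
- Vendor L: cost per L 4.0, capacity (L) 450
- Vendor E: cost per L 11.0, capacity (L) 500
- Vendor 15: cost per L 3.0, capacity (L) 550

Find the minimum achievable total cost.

4550

Fill from the cheapest provider first.
Vendor 15 (3.0): use full 550 — 550 L to go.
Take 450 from Vendor L at 4.0 — need 100 more.
Take 100 from Vendor E at 11.0 to finish.
Vendor H: unused.
Cost = 550×3.0 + 450×4.0 + 100×11.0 = 4550.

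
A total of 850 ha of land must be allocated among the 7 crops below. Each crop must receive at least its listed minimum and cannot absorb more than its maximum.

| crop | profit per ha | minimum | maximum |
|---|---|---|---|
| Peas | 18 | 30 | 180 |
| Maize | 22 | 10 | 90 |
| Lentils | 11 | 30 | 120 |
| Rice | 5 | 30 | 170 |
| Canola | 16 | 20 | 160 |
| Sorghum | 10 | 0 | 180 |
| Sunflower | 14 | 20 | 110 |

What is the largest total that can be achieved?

12390

Meeting every minimum uses 30+10+30+30+20+0+20 = 140 ha, leaving 710.
Order the crops by profit per ha: Maize 22 > Peas 18 > Canola 16 > Sunflower 14 > Lentils 11 > Sorghum 10 > Rice 5.
Maize takes 80 more to reach its cap of 90 → 630 left.
Peas: +150 to 180 (cap) → 480 left.
Canola: +140 to 160 (cap) → 340 left.
Sunflower takes 90 more to reach its cap of 110 → 250 left.
Lentils takes 90 more to reach its cap of 120 → 160 left.
Sorghum: +160 (room for 180) → 160. Pool exhausted.
Total = 18×180 + 22×90 + 11×120 + 5×30 + 16×160 + 10×160 + 14×110 = 12390.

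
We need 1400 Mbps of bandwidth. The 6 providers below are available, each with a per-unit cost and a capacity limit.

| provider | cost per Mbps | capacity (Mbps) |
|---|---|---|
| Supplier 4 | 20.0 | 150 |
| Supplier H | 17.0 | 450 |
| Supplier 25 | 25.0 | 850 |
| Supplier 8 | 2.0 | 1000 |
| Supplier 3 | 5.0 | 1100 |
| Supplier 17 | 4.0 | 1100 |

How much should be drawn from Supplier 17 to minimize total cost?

400

Use providers in increasing cost order.
Supplier 8 at 2.0: take all 1000 Mbps — 400 still needed.
Supplier 17 at 4.0: take 400 of its 1100 — requirement met.
Supplier 3, Supplier H, Supplier 4, Supplier 25: unused.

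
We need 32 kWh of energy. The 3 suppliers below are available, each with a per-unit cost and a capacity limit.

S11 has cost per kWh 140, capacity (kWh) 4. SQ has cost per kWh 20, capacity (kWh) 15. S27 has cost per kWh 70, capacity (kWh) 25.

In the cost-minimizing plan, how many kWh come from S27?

Cheapest first:
Take 15 from SQ at 20 → need 17 more.
S27 (70): take the remaining 17 → done.
S11: unused.

17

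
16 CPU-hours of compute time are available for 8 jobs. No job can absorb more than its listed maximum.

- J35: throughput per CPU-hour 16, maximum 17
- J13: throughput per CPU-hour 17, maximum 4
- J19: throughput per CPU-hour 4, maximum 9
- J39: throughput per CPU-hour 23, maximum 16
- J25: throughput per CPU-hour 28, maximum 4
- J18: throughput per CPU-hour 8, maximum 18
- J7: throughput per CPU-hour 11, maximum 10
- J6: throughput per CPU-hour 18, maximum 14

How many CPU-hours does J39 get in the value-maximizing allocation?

12

Order the jobs by throughput per CPU-hour: J25 28 > J39 23 > J6 18 > J13 17 > J35 16 > J7 11 > J18 8 > J19 4.
Give J25 4 to hit its cap of 4 — 12 left.
Only 12 left; J39 takes them to reach 12.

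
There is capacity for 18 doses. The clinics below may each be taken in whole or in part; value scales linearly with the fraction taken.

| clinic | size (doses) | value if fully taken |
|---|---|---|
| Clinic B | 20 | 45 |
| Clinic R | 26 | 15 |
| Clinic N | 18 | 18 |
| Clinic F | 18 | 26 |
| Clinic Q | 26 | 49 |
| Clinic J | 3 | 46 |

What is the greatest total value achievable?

Rank by value-to-size ratio: Clinic J 46/3≈15.3, Clinic B 45/20≈2.25, Clinic Q 49/26≈1.88, Clinic F 26/18≈1.44, Clinic N 18/18≈1, Clinic R 15/26≈0.577.
Take all of Clinic J (3 doses, value 46) ; 15 doses left.
Only 15 doses remain; take 15/20 of Clinic B for value 45×15/20 = 33.75.
Total value = 79.75.

79.75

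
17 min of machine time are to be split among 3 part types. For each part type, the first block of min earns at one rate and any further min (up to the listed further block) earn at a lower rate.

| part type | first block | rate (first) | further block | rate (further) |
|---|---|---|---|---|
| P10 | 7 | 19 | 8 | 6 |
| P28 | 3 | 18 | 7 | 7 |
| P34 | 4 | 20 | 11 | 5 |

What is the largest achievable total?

288

Rank every tier by rate: P34/first 20 > P10/first 19 > P28/first 18 > P28/second 7 > P10/second 6 > P34/second 5.
P34/first (20): +4 — 13 left.
Fill P10 first block (7 at 19) — 6 left.
P28 first at 18: fill all 3 — 3 left.
P28/second: +3 of 7 at 7; pool empty.
Total = 20×4 + 19×7 + 18×3 + 7×3 = 288.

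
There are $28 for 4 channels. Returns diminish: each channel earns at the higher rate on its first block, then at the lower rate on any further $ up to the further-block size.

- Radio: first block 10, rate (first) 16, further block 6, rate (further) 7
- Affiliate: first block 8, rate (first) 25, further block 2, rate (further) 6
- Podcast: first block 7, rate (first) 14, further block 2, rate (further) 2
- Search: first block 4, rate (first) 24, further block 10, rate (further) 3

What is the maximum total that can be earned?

540

Rank every tier by rate: Affiliate/T1 25 > Search/T1 24 > Radio/T1 16 > Podcast/T1 14 > Radio/T2 7 > Affiliate/T2 6 > Search/T2 3 > Podcast/T2 2.
Affiliate T1 at 25: fill all 8 → 20 left.
Search/T1 (24): +4 → 16 left.
Radio/T1 (16): +10 → 6 left.
Podcast T1 at 14: only 6 left, fill 6.
Total = 25×8 + 24×4 + 16×10 + 14×6 = 540.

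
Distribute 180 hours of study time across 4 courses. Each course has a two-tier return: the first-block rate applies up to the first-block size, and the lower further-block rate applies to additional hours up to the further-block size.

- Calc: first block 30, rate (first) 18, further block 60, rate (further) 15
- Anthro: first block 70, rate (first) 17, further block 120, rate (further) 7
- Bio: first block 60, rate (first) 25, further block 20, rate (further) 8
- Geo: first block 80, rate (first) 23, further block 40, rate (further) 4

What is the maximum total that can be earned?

4050

Rank every tier by rate: Bio/tier1 25 > Geo/tier1 23 > Calc/tier1 18 > Anthro/tier1 17 > Calc/tier2 15 > Bio/tier2 8 > Anthro/tier2 7 > Geo/tier2 4.
Fill Bio tier1 block (60 at 25) ; 120 left.
Geo tier1 at 23: fill all 80 ; 40 left.
Calc/tier1 (18): +30 ; 10 left.
Anthro/tier1: +10 of 70 at 17; pool empty.
Total = 25×60 + 23×80 + 18×30 + 17×10 = 4050.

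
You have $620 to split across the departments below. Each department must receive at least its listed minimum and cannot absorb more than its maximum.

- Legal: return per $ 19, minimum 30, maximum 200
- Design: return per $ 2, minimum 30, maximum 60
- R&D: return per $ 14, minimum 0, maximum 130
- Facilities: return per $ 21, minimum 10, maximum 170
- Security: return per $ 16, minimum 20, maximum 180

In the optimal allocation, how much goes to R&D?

Meeting every minimum uses 30+30+0+10+20 = 90 $, leaving 530.
Rank by return per $: Facilities 21 > Legal 19 > Security 16 > R&D 14 > Design 2.
Facilities: +160 to 170 (cap) → 370 left.
Legal: +170 to 200 (cap) → 200 left.
Security takes 160 more to reach its cap of 180 → 40 left.
R&D: +40 (room for 130) → 40. Pool exhausted.

40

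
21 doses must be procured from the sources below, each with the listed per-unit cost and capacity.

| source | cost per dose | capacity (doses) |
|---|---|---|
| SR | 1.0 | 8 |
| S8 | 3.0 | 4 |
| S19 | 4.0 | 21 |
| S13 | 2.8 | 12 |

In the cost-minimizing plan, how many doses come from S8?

Fill from the cheapest source first.
Take 8 from SR at 1.0 ; need 13 more.
Take 12 from S13 at 2.8 ; need 1 more.
S8 (3.0): take the remaining 1 ; done.
S19: unused.

1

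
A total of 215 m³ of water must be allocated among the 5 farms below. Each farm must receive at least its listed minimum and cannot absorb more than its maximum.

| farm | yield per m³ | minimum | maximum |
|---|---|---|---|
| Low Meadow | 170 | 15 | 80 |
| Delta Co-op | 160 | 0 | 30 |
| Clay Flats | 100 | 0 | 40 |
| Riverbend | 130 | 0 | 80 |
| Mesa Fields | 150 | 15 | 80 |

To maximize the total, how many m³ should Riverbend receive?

25

Meeting every minimum uses 15+0+0+0+15 = 30 m³, leaving 185.
Order the farms by yield per m³: Low Meadow 170 > Delta Co-op 160 > Mesa Fields 150 > Riverbend 130 > Clay Flats 100.
Low Meadow takes 65 more to reach its cap of 80 — 120 left.
Delta Co-op: +30 to 30 (cap) — 90 left.
Mesa Fields takes 65 more to reach its cap of 80 — 25 left.
Only 25 left; Riverbend takes them to reach 25.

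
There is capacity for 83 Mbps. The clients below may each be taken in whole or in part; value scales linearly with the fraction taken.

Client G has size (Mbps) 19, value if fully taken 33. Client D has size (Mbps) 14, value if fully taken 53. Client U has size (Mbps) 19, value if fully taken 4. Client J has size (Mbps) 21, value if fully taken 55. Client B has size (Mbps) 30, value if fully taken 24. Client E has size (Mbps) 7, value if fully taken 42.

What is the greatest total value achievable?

Rank by value-to-size ratio: Client E 42/7≈6, Client D 53/14≈3.79, Client J 55/21≈2.62, Client G 33/19≈1.74, Client B 24/30≈0.8, Client U 4/19≈0.211.
All 7 Mbps of Client E fit (value 42) — 76 remain.
All 14 Mbps of Client D fit (value 53) — 62 remain.
Client J: take in full, 21 Mbps for value 55 — 41 left.
All 19 Mbps of Client G fit (value 33) — 22 remain.
Fill the last 22 Mbps with part of Client B: 22/30 of it earns 17.6.
Total value = 200.6.

200.6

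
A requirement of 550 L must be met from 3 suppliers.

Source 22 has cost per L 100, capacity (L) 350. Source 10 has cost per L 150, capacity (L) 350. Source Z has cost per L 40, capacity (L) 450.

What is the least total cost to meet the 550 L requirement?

Fill from the cheapest supplier first.
Source Z (40): use full 450 → 100 L to go.
Take 100 from Source 22 at 100 to finish.
Source 10: unused.
Cost = 450×40 + 100×100 = 28000.

28000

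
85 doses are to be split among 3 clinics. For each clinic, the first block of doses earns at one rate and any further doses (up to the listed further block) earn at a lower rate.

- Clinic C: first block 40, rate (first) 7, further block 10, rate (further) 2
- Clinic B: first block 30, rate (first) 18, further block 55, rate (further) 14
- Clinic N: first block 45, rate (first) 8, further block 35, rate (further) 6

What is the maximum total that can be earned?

Order all 6 blocks by rate: Clinic B/first 18 > Clinic B/second 14 > Clinic N/first 8 > Clinic C/first 7 > Clinic N/second 6 > Clinic C/second 2.
Clinic B/first (18): +30 → 55 left.
Fill Clinic B second block (55 at 14) → 0 left.
Total = 18×30 + 14×55 = 1310.

1310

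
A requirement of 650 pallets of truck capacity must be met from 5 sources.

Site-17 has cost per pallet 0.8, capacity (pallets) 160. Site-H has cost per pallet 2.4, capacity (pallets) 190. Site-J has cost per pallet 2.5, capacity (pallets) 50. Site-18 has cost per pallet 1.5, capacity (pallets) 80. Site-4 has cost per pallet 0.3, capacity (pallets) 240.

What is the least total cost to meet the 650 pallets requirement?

728

Cheapest first:
Site-4 at 0.3: take all 240 pallets ; 410 still needed.
Site-17 at 0.8: take all 160 pallets ; 250 still needed.
Take 80 from Site-18 at 1.5 ; need 170 more.
Take 170 from Site-H at 2.4 to finish.
Site-J: unused.
Cost = 240×0.3 + 160×0.8 + 80×1.5 + 170×2.4 = 728.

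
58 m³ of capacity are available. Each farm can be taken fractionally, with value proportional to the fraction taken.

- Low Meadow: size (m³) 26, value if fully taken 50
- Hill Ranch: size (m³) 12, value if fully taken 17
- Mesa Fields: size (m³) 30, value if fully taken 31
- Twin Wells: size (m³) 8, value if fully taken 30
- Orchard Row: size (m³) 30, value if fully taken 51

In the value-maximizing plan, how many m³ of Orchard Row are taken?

24

Sort by value density: Twin Wells 30/8≈3.75, Low Meadow 50/26≈1.92, Orchard Row 51/30≈1.7, Hill Ranch 17/12≈1.42, Mesa Fields 31/30≈1.03.
All 8 m³ of Twin Wells fit (value 30) → 50 remain.
All 26 m³ of Low Meadow fit (value 50) → 24 remain.
Fill the last 24 m³ with part of Orchard Row: 24/30 of it earns 40.8.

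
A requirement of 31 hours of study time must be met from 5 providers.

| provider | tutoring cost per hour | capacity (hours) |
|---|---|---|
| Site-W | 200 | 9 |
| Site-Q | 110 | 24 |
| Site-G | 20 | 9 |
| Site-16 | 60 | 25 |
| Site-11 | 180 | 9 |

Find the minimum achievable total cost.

1500

Cheapest first:
Site-G at 20: take all 9 hours ; 22 still needed.
Take 22 from Site-16 at 60 to finish.
Site-Q, Site-11, Site-W: unused.
Cost = 9×20 + 22×60 = 1500.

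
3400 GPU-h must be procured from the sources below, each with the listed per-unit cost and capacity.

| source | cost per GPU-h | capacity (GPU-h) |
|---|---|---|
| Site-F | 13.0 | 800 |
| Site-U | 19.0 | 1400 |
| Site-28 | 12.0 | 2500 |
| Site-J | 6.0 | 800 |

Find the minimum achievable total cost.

Fill from the cheapest source first.
Site-J at 6.0: take all 800 GPU-h — 2600 still needed.
Take 2500 from Site-28 at 12.0 — need 100 more.
Site-F (13.0): take the remaining 100 — done.
Site-U: unused.
Cost = 800×6.0 + 2500×12.0 + 100×13.0 = 36100.

36100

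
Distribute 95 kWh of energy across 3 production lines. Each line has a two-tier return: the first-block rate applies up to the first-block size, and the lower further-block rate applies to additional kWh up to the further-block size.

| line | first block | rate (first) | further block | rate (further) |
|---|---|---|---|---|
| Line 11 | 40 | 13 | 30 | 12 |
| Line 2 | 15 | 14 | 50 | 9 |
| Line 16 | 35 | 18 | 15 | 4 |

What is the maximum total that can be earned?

1420

Rank every tier by rate: Line 16/tier1 18 > Line 2/tier1 14 > Line 11/tier1 13 > Line 11/tier2 12 > Line 2/tier2 9 > Line 16/tier2 4.
Line 16/tier1 (18): +35 — 60 left.
Line 2 tier1 at 14: fill all 15 — 45 left.
Line 11 tier1 at 13: fill all 40 — 5 left.
Line 11/tier2: +5 of 30 at 12; pool empty.
Total = 18×35 + 14×15 + 13×40 + 12×5 = 1420.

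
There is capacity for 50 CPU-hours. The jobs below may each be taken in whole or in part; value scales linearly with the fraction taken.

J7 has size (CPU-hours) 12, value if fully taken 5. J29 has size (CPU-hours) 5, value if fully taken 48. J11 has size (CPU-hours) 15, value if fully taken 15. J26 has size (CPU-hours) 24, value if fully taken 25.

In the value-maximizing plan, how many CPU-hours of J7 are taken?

6

Sort by value density: J29 48/5≈9.6, J26 25/24≈1.04, J11 15/15≈1, J7 5/12≈0.417.
J29: take in full, 5 CPU-hours for value 48 ; 45 left.
All 24 CPU-hours of J26 fit (value 25) ; 21 remain.
Take all of J11 (15 CPU-hours, value 15) ; 6 CPU-hours left.
Only 6 CPU-hours remain; take 6/12 of J7 for value 5×6/12 = 2.5.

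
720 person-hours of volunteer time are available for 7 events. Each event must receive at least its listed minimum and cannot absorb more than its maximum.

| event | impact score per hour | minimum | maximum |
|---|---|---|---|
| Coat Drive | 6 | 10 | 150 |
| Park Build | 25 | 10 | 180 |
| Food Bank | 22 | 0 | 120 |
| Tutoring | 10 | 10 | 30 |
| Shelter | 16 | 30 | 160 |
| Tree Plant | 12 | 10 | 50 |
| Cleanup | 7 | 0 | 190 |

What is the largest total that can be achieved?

Meeting every minimum uses 10+10+0+10+30+10+0 = 70 person-hours, leaving 650.
Highest impact score per hour first: Park Build 25 > Food Bank 22 > Shelter 16 > Tree Plant 12 > Tutoring 10 > Cleanup 7 > Coat Drive 6.
Give Park Build 170 more to hit its cap of 180 → 480 left.
Food Bank takes 120 more to reach its cap of 120 → 360 left.
Give Shelter 130 more to hit its cap of 160 → 230 left.
Tree Plant takes 40 more to reach its cap of 50 → 190 left.
Tutoring takes 20 more to reach its cap of 30 → 170 left.
Cleanup has room for 190 more but only 170 remain, so it gets 170.
Total = 6×10 + 25×180 + 22×120 + 10×30 + 16×160 + 12×50 + 7×170 = 11850.

11850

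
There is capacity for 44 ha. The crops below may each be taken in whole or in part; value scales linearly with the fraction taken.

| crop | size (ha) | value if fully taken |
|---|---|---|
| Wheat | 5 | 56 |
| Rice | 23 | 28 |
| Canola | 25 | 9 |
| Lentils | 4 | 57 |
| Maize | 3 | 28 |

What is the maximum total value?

172.24

Rank by value-to-size ratio: Lentils 57/4≈14.2, Wheat 56/5≈11.2, Maize 28/3≈9.33, Rice 28/23≈1.22, Canola 9/25≈0.36.
Lentils: take in full, 4 ha for value 57 — 40 left.
All 5 ha of Wheat fit (value 56) — 35 remain.
Maize: take in full, 3 ha for value 28 — 32 left.
Rice: take in full, 23 ha for value 28 — 9 left.
9 ha left: a 9/25 share of Canola gives 9×9/25 = 3.24.
Total value = 172.24.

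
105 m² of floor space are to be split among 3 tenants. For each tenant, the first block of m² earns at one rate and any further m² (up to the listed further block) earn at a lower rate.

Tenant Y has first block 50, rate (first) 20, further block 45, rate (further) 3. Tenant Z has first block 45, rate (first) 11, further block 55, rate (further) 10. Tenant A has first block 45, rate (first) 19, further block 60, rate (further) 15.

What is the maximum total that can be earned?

Order all 6 blocks by rate: Tenant Y/first 20 > Tenant A/first 19 > Tenant A/second 15 > Tenant Z/first 11 > Tenant Z/second 10 > Tenant Y/second 3.
Tenant Y/first (20): +50 ; 55 left.
Fill Tenant A first block (45 at 19) ; 10 left.
10 remain; put them into Tenant A second at 15.
Total = 20×50 + 19×45 + 15×10 = 2005.

2005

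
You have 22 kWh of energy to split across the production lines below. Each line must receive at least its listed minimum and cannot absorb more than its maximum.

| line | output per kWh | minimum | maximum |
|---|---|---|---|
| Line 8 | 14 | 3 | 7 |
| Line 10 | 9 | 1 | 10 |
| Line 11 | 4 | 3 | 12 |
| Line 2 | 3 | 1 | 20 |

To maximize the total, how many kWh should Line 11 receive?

Meeting every minimum uses 3+1+3+1 = 8 kWh, leaving 14.
Order the production lines by output per kWh: Line 8 14 > Line 10 9 > Line 11 4 > Line 2 3.
Give Line 8 4 more to hit its cap of 7 → 10 left.
Line 10 takes 9 more to reach its cap of 10 → 1 left.
Only 1 left; Line 11 takes them to reach 4.

4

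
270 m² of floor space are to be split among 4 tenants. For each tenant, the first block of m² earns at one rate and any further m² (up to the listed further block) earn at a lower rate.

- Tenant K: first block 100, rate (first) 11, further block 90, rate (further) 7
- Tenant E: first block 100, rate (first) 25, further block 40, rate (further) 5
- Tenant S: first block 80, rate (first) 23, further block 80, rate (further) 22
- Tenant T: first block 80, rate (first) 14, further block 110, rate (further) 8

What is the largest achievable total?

Rank every tier by rate: Tenant E/first 25 > Tenant S/first 23 > Tenant S/second 22 > Tenant T/first 14 > Tenant K/first 11 > Tenant T/second 8 > Tenant K/second 7 > Tenant E/second 5.
Fill Tenant E first block (100 at 25) ; 170 left.
Fill Tenant S first block (80 at 23) ; 90 left.
Tenant S/second (22): +80 ; 10 left.
10 remain; put them into Tenant T first at 14.
Total = 25×100 + 23×80 + 22×80 + 14×10 = 6240.

6240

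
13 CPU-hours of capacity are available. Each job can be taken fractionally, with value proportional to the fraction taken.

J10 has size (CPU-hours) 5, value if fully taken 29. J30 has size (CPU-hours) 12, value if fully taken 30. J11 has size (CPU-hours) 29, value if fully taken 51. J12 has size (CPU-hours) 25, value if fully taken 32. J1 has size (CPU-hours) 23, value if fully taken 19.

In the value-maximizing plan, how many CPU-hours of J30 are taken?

8

Sort by value density: J10 29/5≈5.8, J30 30/12≈2.5, J11 51/29≈1.76, J12 32/25≈1.28, J1 19/23≈0.826.
Take all of J10 (5 CPU-hours, value 29) → 8 CPU-hours left.
Only 8 CPU-hours remain; take 8/12 of J30 for value 30×8/12 = 20.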